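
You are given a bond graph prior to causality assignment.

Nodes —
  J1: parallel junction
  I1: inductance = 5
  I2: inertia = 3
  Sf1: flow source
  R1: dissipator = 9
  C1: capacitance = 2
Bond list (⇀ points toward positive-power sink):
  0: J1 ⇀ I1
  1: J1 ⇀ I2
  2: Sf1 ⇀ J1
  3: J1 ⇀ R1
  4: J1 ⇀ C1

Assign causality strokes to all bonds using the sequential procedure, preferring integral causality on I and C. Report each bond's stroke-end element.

#2 |Sf1  (Sf1: flow source, stroke at near end)
#0 |I1  (I1: I, integral causality)
#1 |I2  (I2 integral (f out))
#4 |J1  (prefer integral on C1)
#3 |R1  (J1: bond 4 brought effort, rest push out)

bond 0 stroke→I1
bond 1 stroke→I2
bond 2 stroke→Sf1
bond 3 stroke→R1
bond 4 stroke→J1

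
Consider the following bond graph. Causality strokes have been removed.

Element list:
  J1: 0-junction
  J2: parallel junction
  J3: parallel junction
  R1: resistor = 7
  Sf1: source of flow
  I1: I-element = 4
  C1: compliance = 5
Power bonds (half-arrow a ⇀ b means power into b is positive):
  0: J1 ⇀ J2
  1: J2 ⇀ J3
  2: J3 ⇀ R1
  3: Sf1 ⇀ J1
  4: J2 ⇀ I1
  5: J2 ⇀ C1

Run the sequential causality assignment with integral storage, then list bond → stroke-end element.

#0 stroke→J1
#1 stroke→J3
#2 stroke→R1
#3 stroke→Sf1
#4 stroke→I1
#5 stroke→J2

β3 stroke at Sf1  (Sf1: flow source, stroke at near end)
β0 stroke at J1  (closing 0-jn rule on J1)
β4 stroke at I1  (I1 integral (f out))
β5 stroke at J2  (C1 outputs effort q/C1)
β1 stroke at J3  (0-jn J2 has e-setter on 5)
β2 stroke at R1  (common-e at J3 fixed by 1)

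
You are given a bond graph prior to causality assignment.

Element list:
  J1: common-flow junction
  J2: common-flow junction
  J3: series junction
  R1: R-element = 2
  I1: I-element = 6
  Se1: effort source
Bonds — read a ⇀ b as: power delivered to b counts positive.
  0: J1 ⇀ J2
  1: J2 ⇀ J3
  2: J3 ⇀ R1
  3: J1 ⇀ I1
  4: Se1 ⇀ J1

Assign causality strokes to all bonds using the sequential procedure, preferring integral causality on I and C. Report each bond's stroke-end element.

β0 stroke at J1
β1 stroke at J2
β2 stroke at J3
β3 stroke at I1
β4 stroke at J1

bond 4 stroke→J1  (Se1 fixes effort; stroke away)
bond 3 stroke→I1  (I1: I, integral causality)
bond 0 stroke→J1  (J1: bond 3 brought flow, rest push out)
bond 1 stroke→J2  (common-f at J2 fixed by 0)
bond 2 stroke→J3  (common-f at J3 fixed by 1)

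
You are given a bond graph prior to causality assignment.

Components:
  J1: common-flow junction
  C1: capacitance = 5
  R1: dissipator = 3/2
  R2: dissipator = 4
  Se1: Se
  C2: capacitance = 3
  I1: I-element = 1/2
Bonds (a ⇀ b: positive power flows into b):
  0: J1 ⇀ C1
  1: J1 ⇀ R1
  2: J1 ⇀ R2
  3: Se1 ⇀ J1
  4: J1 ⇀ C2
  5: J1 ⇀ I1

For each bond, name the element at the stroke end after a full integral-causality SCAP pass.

b3 stroke at J1  (source Se1 imposes e)
b0 stroke at J1  (C1 outputs effort q/C1)
b4 stroke at J1  (prefer integral on C2)
b5 stroke at I1  (I1 integral (f out))
b1 stroke at J1  (common-f at J1 fixed by 5)
b2 stroke at J1  (J1 flow already set via bond 5)

#0 stroke→J1
#1 stroke→J1
#2 stroke→J1
#3 stroke→J1
#4 stroke→J1
#5 stroke→I1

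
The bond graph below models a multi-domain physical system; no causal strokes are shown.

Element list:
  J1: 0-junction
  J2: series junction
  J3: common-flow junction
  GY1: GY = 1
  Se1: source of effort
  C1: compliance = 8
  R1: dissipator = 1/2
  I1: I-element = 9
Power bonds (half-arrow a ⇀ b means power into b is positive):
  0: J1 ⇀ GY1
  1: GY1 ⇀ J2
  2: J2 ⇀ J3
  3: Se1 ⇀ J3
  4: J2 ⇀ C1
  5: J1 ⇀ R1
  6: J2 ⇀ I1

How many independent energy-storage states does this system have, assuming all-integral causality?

b3 →J3  (Se1 fixes effort; stroke away)
b2 →J2  (J3 needs exactly one f-in)
b4 →J2  (C1 integral (e out))
b6 →I1  (I1 integral (f out))
b1 →J2  (common-f at J2 fixed by 6)
b0 →J1  (through GY1, causality inverts; strokes same side of GY1)
b5 →R1  (common-e at J1 fixed by 0)

2  (C1, I1 all integral)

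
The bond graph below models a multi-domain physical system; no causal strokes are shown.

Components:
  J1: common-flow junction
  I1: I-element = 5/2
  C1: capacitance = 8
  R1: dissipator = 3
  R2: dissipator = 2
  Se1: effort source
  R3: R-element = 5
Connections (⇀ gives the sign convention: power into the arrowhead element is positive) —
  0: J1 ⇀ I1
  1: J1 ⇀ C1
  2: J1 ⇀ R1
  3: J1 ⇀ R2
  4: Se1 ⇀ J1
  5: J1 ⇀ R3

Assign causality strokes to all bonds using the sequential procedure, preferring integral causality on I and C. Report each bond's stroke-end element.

b0 stroke at I1
b1 stroke at J1
b2 stroke at J1
b3 stroke at J1
b4 stroke at J1
b5 stroke at J1

β4 →J1  (Se1: effort source, stroke at far end)
β0 →I1  (I1 integral (f out))
β1 →J1  (J1 flow already set via bond 0)
β2 →J1  (1-jn J1 has f-setter on 0)
β3 →J1  (J1 flow already set via bond 0)
β5 →J1  (common-f at J1 fixed by 0)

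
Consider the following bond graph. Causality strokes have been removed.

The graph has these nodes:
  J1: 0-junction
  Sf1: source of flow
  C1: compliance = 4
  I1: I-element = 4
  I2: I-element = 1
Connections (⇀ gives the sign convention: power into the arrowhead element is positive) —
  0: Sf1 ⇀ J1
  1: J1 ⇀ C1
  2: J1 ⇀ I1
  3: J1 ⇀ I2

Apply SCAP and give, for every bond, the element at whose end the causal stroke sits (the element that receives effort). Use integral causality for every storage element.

β0 stroke at Sf1  (source Sf1 imposes f)
β1 stroke at J1  (C1: C, integral causality)
β2 stroke at I1  (common-e at J1 fixed by 1)
β3 stroke at I2  (J1: bond 1 brought effort, rest push out)

#0 →Sf1
#1 →J1
#2 →I1
#3 →I2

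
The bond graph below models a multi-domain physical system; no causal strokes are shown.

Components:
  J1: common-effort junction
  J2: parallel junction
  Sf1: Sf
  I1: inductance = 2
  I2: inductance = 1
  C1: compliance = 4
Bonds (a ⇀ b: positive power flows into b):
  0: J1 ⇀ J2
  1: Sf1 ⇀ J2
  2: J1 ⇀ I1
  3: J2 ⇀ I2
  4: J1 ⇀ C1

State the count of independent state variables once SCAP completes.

bond 1 stroke at Sf1  (Sf1 (Sf) sets flow on bond)
bond 2 stroke at I1  (prefer integral on I1)
bond 3 stroke at I2  (prefer integral on I2)
bond 0 stroke at J2  (only one effort-in slot at J2)
bond 4 stroke at J1  (J1: last free bond brings effort in)

3  (C1, I1, I2 all integral)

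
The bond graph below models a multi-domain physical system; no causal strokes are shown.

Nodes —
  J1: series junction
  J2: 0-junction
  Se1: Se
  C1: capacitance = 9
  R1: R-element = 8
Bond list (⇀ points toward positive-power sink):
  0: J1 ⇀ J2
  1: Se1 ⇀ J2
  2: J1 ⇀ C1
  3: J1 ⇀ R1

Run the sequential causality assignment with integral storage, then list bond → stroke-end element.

#1 stroke at J2  (Se1: effort source, stroke at far end)
#0 stroke at J1  (J2: bond 1 brought effort, rest push out)
#2 stroke at J1  (C1 integral (e out))
#3 stroke at R1  (J1: last free bond brings flow in)

b0 |J1
b1 |J2
b2 |J1
b3 |R1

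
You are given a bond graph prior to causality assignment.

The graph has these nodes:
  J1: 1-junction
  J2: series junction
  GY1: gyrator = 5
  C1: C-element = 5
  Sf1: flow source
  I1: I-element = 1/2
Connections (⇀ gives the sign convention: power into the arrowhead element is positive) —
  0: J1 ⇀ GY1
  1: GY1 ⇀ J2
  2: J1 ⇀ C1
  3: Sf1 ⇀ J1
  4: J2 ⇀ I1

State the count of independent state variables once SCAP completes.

2  (C1, I1 all integral)

bond 3 →Sf1  (Sf1 fixes flow; stroke at Sf1)
bond 0 →J1  (J1: bond 3 brought flow, rest push out)
bond 2 →J1  (J1: bond 3 brought flow, rest push out)
bond 1 →J2  (GY1: gyrator matches bond 0)
bond 4 →I1  (only one flow-in slot at J2)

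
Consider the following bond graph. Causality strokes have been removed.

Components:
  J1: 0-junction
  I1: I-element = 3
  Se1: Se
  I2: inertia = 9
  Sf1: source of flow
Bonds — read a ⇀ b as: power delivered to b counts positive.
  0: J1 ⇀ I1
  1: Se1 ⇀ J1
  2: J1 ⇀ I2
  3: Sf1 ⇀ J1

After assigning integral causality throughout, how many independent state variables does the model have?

2  (I1, I2 all integral)

bond 1 stroke at J1  (Se1 (Se) sets effort on bond)
bond 3 stroke at Sf1  (Sf1 (Sf) sets flow on bond)
bond 0 stroke at I1  (J1: bond 1 brought effort, rest push out)
bond 2 stroke at I2  (J1: bond 1 brought effort, rest push out)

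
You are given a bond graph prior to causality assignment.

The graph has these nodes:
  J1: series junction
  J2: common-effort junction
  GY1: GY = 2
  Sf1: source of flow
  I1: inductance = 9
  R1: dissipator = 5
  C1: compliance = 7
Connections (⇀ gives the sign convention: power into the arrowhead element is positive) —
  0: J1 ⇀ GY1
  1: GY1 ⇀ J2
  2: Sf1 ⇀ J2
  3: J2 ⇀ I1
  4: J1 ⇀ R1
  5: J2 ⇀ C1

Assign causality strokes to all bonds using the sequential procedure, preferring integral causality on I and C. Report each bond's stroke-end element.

bond 0 stroke→GY1
bond 1 stroke→GY1
bond 2 stroke→Sf1
bond 3 stroke→I1
bond 4 stroke→J1
bond 5 stroke→J2

b2 →Sf1  (Sf1 fixes flow; stroke at Sf1)
b3 →I1  (I1 integral (f out))
b5 →J2  (C1 integral (e out))
b1 →GY1  (J2 effort already set via bond 5)
b0 →GY1  (GY GY1: same side as bond 1)
b4 →J1  (common-f at J1 fixed by 0)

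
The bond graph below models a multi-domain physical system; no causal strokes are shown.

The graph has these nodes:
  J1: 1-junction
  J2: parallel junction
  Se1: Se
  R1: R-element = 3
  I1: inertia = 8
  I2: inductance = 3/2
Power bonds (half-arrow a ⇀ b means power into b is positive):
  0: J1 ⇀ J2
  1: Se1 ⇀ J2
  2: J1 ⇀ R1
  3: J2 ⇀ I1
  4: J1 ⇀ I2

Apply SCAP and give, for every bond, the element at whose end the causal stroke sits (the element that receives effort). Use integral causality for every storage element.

bond 0 stroke at J1
bond 1 stroke at J2
bond 2 stroke at J1
bond 3 stroke at I1
bond 4 stroke at I2

b1 →J2  (source Se1 imposes e)
b0 →J1  (J2 effort already set via bond 1)
b3 →I1  (J2 effort already set via bond 1)
b4 →I2  (prefer integral on I2)
b2 →J1  (common-f at J1 fixed by 4)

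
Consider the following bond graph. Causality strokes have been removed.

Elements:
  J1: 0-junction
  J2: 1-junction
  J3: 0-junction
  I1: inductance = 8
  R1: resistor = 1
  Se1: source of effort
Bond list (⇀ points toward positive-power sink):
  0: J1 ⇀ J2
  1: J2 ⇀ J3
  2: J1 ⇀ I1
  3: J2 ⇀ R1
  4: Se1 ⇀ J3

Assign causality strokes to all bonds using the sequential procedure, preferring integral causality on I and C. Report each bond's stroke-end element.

#4 stroke at J3  (Se1 (Se) sets effort on bond)
#1 stroke at J2  (J3 effort already set via bond 4)
#2 stroke at I1  (I1: I, integral causality)
#0 stroke at J1  (J1: last free bond brings effort in)
#3 stroke at J2  (J2 flow already set via bond 0)

β0 stroke at J1
β1 stroke at J2
β2 stroke at I1
β3 stroke at J2
β4 stroke at J3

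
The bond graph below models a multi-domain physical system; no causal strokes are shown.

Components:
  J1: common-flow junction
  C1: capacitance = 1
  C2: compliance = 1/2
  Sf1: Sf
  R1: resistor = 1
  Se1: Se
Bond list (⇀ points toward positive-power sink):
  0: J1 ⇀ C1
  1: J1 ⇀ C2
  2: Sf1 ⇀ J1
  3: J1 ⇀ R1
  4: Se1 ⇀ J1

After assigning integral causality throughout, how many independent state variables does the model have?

β2 stroke→Sf1  (Sf1 fixes flow; stroke at Sf1)
β4 stroke→J1  (Se1: effort source, stroke at far end)
β0 stroke→J1  (J1 flow already set via bond 2)
β1 stroke→J1  (J1: bond 2 brought flow, rest push out)
β3 stroke→J1  (1-jn J1 has f-setter on 2)

2  (C1, C2 all integral)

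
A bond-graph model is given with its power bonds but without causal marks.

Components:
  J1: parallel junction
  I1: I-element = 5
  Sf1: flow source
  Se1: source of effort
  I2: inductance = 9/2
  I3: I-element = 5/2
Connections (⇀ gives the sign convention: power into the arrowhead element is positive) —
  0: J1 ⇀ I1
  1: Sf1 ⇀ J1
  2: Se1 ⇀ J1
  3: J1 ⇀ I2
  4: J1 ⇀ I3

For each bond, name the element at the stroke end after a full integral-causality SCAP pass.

bond 1 stroke at Sf1  (Sf1 (Sf) sets flow on bond)
bond 2 stroke at J1  (Se1 fixes effort; stroke away)
bond 0 stroke at I1  (J1: bond 2 brought effort, rest push out)
bond 3 stroke at I2  (J1: bond 2 brought effort, rest push out)
bond 4 stroke at I3  (common-e at J1 fixed by 2)

β0 stroke at I1
β1 stroke at Sf1
β2 stroke at J1
β3 stroke at I2
β4 stroke at I3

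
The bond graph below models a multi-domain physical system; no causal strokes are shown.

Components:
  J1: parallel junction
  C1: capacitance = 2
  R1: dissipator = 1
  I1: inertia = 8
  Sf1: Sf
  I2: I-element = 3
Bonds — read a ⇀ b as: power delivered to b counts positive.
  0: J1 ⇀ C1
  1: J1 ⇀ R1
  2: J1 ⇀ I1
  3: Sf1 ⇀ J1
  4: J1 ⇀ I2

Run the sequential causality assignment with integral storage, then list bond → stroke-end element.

b3 stroke→Sf1  (Sf1 (Sf) sets flow on bond)
b0 stroke→J1  (C1 outputs effort q/C1)
b1 stroke→R1  (J1: bond 0 brought effort, rest push out)
b2 stroke→I1  (0-jn J1 has e-setter on 0)
b4 stroke→I2  (J1 effort already set via bond 0)

#0 stroke at J1
#1 stroke at R1
#2 stroke at I1
#3 stroke at Sf1
#4 stroke at I2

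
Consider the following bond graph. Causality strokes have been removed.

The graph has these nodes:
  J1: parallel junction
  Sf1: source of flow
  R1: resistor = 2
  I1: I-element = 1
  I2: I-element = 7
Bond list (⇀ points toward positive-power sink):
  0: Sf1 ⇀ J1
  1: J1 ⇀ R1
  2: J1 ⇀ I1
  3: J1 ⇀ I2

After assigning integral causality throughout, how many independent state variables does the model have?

bond 0 |Sf1  (source Sf1 imposes f)
bond 2 |I1  (prefer integral on I1)
bond 3 |I2  (I2 integral (f out))
bond 1 |J1  (closing 0-jn rule on J1)

2  (I1, I2 all integral)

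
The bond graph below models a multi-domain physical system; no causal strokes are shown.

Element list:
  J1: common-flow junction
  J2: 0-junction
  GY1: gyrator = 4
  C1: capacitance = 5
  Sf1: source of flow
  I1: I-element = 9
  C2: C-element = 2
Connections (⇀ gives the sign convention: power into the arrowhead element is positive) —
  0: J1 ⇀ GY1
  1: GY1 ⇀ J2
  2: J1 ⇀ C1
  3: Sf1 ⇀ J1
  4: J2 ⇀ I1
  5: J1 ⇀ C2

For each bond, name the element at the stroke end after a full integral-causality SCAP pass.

bond 0 stroke at J1
bond 1 stroke at J2
bond 2 stroke at J1
bond 3 stroke at Sf1
bond 4 stroke at I1
bond 5 stroke at J1

b3 →Sf1  (Sf1 fixes flow; stroke at Sf1)
b0 →J1  (J1 flow already set via bond 3)
b2 →J1  (J1 flow already set via bond 3)
b5 →J1  (J1: bond 3 brought flow, rest push out)
b1 →J2  (through GY1, causality inverts; strokes same side of GY1)
b4 →I1  (J2: bond 1 brought effort, rest push out)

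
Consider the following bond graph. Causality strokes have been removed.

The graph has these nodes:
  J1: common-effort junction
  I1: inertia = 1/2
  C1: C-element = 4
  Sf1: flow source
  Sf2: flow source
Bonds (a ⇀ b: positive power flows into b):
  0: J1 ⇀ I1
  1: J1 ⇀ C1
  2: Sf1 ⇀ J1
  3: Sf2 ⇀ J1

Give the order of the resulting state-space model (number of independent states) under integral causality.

2  (C1, I1 all integral)

b2 stroke at Sf1  (Sf1 fixes flow; stroke at Sf1)
b3 stroke at Sf2  (source Sf2 imposes f)
b0 stroke at I1  (prefer integral on I1)
b1 stroke at J1  (J1: last free bond brings effort in)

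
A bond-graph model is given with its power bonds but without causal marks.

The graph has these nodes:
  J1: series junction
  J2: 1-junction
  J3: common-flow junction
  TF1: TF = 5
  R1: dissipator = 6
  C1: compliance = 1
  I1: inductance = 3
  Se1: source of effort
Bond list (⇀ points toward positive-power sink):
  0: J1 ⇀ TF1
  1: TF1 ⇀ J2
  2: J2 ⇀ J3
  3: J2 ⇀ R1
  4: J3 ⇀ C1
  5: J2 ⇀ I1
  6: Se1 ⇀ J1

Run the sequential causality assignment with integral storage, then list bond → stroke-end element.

#6 stroke→J1  (source Se1 imposes e)
#0 stroke→TF1  (J1: last free bond brings flow in)
#1 stroke→J2  (TF TF1: opposite of bond 0)
#4 stroke→J3  (C1: C, integral causality)
#2 stroke→J2  (only one flow-in slot at J3)
#5 stroke→I1  (prefer integral on I1)
#3 stroke→J2  (common-f at J2 fixed by 5)

b0 stroke at TF1
b1 stroke at J2
b2 stroke at J2
b3 stroke at J2
b4 stroke at J3
b5 stroke at I1
b6 stroke at J1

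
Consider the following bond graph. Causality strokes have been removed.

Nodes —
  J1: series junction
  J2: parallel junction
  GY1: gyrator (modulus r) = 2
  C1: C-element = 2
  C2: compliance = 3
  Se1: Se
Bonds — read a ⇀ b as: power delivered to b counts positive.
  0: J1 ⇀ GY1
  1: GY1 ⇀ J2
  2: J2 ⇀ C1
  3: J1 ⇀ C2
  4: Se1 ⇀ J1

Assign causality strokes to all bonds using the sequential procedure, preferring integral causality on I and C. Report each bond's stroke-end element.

#0 stroke at GY1
#1 stroke at GY1
#2 stroke at J2
#3 stroke at J1
#4 stroke at J1

β4 →J1  (Se1 fixes effort; stroke away)
β2 →J2  (C1 outputs effort q/C1)
β1 →GY1  (0-jn J2 has e-setter on 2)
β0 →GY1  (through GY1, causality inverts; strokes same side of GY1)
β3 →J1  (J1: bond 0 brought flow, rest push out)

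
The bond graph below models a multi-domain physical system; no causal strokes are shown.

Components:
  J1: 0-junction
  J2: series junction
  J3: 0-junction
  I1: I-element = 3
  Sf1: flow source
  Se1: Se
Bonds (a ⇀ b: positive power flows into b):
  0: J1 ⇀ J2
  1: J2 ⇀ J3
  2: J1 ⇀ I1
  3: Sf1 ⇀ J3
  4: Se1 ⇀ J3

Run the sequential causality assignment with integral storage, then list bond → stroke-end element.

#3 |Sf1  (source Sf1 imposes f)
#4 |J3  (source Se1 imposes e)
#1 |J2  (common-e at J3 fixed by 4)
#0 |J1  (only one flow-in slot at J2)
#2 |I1  (J1: bond 0 brought effort, rest push out)

b0 |J1
b1 |J2
b2 |I1
b3 |Sf1
b4 |J3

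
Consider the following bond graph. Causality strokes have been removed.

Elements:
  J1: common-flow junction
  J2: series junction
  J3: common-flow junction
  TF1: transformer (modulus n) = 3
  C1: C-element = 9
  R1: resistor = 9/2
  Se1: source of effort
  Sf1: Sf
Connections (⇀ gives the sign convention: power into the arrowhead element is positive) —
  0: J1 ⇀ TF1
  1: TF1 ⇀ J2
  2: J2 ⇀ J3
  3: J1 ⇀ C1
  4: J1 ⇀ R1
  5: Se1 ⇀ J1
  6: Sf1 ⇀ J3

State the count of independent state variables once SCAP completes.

1  (C1 all integral)

bond 5 |J1  (Se1 fixes effort; stroke away)
bond 6 |Sf1  (Sf1: flow source, stroke at near end)
bond 2 |J3  (1-jn J3 has f-setter on 6)
bond 1 |J2  (J2: bond 2 brought flow, rest push out)
bond 0 |TF1  (through TF1, causality passes straight; one stroke at TF1)
bond 3 |J1  (common-f at J1 fixed by 0)
bond 4 |J1  (common-f at J1 fixed by 0)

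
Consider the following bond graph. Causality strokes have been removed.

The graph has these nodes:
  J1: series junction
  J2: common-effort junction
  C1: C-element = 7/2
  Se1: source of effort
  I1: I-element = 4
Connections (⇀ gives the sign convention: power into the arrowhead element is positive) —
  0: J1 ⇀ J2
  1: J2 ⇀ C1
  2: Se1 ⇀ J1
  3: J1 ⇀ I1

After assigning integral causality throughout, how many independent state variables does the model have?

#2 |J1  (source Se1 imposes e)
#1 |J2  (prefer integral on C1)
#0 |J1  (J2 effort already set via bond 1)
#3 |I1  (closing 1-jn rule on J1)

2  (C1, I1 all integral)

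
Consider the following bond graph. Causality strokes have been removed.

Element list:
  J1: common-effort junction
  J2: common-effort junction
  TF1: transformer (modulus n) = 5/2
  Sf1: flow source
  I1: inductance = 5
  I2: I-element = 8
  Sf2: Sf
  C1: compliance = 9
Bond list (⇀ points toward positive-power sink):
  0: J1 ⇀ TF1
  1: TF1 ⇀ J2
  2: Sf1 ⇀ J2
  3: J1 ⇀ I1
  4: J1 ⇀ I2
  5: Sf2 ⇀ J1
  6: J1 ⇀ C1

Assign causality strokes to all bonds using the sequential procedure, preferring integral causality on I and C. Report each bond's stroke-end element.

b0 stroke at TF1
b1 stroke at J2
b2 stroke at Sf1
b3 stroke at I1
b4 stroke at I2
b5 stroke at Sf2
b6 stroke at J1

bond 2 stroke→Sf1  (Sf1: flow source, stroke at near end)
bond 5 stroke→Sf2  (Sf2 fixes flow; stroke at Sf2)
bond 1 stroke→J2  (J2 needs exactly one e-in)
bond 0 stroke→TF1  (through TF1, causality passes straight; one stroke at TF1)
bond 3 stroke→I1  (I1 outputs flow p/I1)
bond 4 stroke→I2  (I2: I, integral causality)
bond 6 stroke→J1  (J1: last free bond brings effort in)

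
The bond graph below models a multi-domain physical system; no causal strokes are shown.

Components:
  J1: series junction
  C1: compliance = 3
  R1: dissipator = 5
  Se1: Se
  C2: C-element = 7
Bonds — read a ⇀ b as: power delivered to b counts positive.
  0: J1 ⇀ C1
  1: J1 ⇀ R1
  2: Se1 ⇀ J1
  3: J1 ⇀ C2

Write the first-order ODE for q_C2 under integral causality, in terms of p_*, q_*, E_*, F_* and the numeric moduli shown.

dq_C2/dt = E_Se1/5 - q_C1/15 - q_C2/35

β2 stroke→J1  (Se1 fixes effort; stroke away)
β0 stroke→J1  (C1: C, integral causality)
β3 stroke→J1  (C2 integral (e out))
β1 stroke→R1  (J1 needs exactly one f-in)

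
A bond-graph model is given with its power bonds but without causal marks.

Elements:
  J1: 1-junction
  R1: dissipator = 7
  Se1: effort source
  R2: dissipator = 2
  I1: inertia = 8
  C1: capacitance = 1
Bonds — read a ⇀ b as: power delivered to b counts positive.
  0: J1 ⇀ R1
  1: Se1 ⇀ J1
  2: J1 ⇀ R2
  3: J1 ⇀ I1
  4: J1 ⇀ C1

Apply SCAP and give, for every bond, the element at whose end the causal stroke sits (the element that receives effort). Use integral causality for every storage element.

bond 0 stroke at J1
bond 1 stroke at J1
bond 2 stroke at J1
bond 3 stroke at I1
bond 4 stroke at J1

b1 |J1  (Se1: effort source, stroke at far end)
b3 |I1  (I1 outputs flow p/I1)
b0 |J1  (J1: bond 3 brought flow, rest push out)
b2 |J1  (J1: bond 3 brought flow, rest push out)
b4 |J1  (1-jn J1 has f-setter on 3)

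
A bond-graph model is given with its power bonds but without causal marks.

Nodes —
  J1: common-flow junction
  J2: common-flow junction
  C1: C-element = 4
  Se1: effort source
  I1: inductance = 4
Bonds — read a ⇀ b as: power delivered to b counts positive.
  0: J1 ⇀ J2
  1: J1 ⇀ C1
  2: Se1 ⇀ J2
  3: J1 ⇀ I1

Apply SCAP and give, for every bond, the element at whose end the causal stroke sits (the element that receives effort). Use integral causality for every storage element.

#0 →J1
#1 →J1
#2 →J2
#3 →I1

β2 stroke at J2  (source Se1 imposes e)
β0 stroke at J1  (closing 1-jn rule on J2)
β1 stroke at J1  (prefer integral on C1)
β3 stroke at I1  (J1 needs exactly one f-in)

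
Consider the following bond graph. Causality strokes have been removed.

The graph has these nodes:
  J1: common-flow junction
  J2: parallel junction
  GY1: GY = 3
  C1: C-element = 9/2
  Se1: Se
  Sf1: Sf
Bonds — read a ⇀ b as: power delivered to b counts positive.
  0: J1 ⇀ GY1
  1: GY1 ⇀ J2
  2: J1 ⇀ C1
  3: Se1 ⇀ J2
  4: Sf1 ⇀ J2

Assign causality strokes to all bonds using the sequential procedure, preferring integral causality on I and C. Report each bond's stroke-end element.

b0 stroke→GY1
b1 stroke→GY1
b2 stroke→J1
b3 stroke→J2
b4 stroke→Sf1

#3 →J2  (source Se1 imposes e)
#4 →Sf1  (Sf1 fixes flow; stroke at Sf1)
#1 →GY1  (J2: bond 3 brought effort, rest push out)
#0 →GY1  (GY1: gyrator matches bond 1)
#2 →J1  (J1: bond 0 brought flow, rest push out)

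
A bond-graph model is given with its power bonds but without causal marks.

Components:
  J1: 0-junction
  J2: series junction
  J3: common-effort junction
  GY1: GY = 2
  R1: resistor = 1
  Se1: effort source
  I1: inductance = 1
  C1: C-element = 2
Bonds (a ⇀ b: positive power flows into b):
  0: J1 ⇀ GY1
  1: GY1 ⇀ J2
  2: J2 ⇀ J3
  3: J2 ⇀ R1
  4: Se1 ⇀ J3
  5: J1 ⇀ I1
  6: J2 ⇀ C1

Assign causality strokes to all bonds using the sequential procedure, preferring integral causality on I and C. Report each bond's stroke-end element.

#4 stroke at J3  (Se1 (Se) sets effort on bond)
#2 stroke at J2  (J3: bond 4 brought effort, rest push out)
#5 stroke at I1  (I1: I, integral causality)
#0 stroke at J1  (only one effort-in slot at J1)
#1 stroke at J2  (GY GY1: same side as bond 0)
#6 stroke at J2  (prefer integral on C1)
#3 stroke at R1  (closing 1-jn rule on J2)

#0 stroke→J1
#1 stroke→J2
#2 stroke→J2
#3 stroke→R1
#4 stroke→J3
#5 stroke→I1
#6 stroke→J2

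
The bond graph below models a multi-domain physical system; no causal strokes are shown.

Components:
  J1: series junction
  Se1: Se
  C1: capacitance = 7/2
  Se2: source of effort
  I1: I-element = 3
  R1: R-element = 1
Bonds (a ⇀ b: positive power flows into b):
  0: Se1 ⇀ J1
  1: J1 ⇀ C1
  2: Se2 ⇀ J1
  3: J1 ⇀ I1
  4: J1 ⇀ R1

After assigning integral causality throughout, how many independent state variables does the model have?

#0 stroke at J1  (Se1 (Se) sets effort on bond)
#2 stroke at J1  (Se2 fixes effort; stroke away)
#1 stroke at J1  (C1 outputs effort q/C1)
#3 stroke at I1  (prefer integral on I1)
#4 stroke at J1  (common-f at J1 fixed by 3)

2  (C1, I1 all integral)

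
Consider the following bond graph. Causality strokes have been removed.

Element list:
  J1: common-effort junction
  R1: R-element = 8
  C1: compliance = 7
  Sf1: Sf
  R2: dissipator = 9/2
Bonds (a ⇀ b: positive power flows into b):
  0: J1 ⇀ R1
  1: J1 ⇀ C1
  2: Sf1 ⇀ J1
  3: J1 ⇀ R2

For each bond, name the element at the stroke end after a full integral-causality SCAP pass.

β2 |Sf1  (Sf1 (Sf) sets flow on bond)
β1 |J1  (C1 integral (e out))
β0 |R1  (0-jn J1 has e-setter on 1)
β3 |R2  (J1: bond 1 brought effort, rest push out)

bond 0 |R1
bond 1 |J1
bond 2 |Sf1
bond 3 |R2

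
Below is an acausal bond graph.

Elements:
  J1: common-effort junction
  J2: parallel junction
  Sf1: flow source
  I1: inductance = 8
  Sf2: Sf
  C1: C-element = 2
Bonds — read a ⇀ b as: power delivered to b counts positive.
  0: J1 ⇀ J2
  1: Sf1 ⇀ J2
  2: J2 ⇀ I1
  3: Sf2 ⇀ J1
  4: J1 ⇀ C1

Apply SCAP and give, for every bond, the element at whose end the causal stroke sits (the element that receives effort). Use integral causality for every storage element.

β1 stroke→Sf1  (source Sf1 imposes f)
β3 stroke→Sf2  (Sf2 fixes flow; stroke at Sf2)
β2 stroke→I1  (I1 integral (f out))
β0 stroke→J2  (J2: last free bond brings effort in)
β4 stroke→J1  (J1 needs exactly one e-in)

#0 stroke→J2
#1 stroke→Sf1
#2 stroke→I1
#3 stroke→Sf2
#4 stroke→J1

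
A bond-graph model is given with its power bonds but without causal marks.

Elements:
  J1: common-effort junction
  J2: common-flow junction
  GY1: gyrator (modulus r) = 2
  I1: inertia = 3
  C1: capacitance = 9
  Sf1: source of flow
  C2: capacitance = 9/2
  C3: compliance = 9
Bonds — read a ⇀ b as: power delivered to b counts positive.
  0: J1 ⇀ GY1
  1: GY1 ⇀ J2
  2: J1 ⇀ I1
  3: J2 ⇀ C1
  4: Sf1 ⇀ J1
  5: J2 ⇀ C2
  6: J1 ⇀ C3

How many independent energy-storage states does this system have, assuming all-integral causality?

4  (C1, C2, C3, I1 all integral)

#4 →Sf1  (Sf1: flow source, stroke at near end)
#2 →I1  (prefer integral on I1)
#3 →J2  (prefer integral on C1)
#5 →J2  (prefer integral on C2)
#1 →GY1  (J2: last free bond brings flow in)
#0 →GY1  (through GY1, causality inverts; strokes same side of GY1)
#6 →J1  (J1: last free bond brings effort in)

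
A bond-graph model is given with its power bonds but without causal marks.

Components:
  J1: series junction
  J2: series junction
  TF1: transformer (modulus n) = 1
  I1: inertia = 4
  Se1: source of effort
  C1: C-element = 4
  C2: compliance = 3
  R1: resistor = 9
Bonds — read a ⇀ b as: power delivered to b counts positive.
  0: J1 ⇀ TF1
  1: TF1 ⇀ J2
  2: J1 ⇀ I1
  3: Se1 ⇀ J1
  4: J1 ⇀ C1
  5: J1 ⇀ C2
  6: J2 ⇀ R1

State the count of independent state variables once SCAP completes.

b3 →J1  (source Se1 imposes e)
b2 →I1  (I1: I, integral causality)
b0 →J1  (1-jn J1 has f-setter on 2)
b4 →J1  (1-jn J1 has f-setter on 2)
b5 →J1  (J1: bond 2 brought flow, rest push out)
b1 →TF1  (TF1: transformer flips bond 0)
b6 →J2  (J2: bond 1 brought flow, rest push out)

3  (C1, C2, I1 all integral)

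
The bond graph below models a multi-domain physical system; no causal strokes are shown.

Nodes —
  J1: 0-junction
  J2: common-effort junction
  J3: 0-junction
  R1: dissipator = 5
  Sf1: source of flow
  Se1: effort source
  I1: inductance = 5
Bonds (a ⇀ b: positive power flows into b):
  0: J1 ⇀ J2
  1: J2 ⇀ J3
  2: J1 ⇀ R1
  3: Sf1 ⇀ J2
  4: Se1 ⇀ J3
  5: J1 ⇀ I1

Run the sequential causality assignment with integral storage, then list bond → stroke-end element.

#3 stroke at Sf1  (Sf1 (Sf) sets flow on bond)
#4 stroke at J3  (Se1: effort source, stroke at far end)
#1 stroke at J2  (0-jn J3 has e-setter on 4)
#0 stroke at J1  (J2 effort already set via bond 1)
#2 stroke at R1  (0-jn J1 has e-setter on 0)
#5 stroke at I1  (J1 effort already set via bond 0)

b0 stroke at J1
b1 stroke at J2
b2 stroke at R1
b3 stroke at Sf1
b4 stroke at J3
b5 stroke at I1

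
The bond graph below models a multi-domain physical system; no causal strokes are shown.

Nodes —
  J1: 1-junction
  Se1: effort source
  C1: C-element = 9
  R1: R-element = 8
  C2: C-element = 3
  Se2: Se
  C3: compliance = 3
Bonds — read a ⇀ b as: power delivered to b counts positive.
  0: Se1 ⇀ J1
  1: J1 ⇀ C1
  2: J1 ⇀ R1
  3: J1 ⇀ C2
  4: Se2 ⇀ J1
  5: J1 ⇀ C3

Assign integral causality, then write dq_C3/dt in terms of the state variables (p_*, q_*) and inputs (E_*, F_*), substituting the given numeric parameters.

dq_C3/dt = E_Se1/8 + E_Se2/8 - q_C1/72 - q_C2/24 - q_C3/24

β0 stroke→J1  (Se1: effort source, stroke at far end)
β4 stroke→J1  (Se2 fixes effort; stroke away)
β1 stroke→J1  (C1: C, integral causality)
β3 stroke→J1  (C2 integral (e out))
β5 stroke→J1  (C3 integral (e out))
β2 stroke→R1  (closing 1-jn rule on J1)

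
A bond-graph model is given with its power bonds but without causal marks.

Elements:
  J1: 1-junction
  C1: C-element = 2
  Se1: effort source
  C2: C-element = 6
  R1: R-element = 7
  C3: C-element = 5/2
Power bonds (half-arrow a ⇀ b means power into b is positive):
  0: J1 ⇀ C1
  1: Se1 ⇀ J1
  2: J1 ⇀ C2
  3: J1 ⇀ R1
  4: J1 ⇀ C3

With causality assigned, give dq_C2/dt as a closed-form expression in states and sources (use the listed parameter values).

dq_C2/dt = E_Se1/7 - q_C1/14 - q_C2/42 - 2*q_C3/35

b1 →J1  (Se1 fixes effort; stroke away)
b0 →J1  (prefer integral on C1)
b2 →J1  (prefer integral on C2)
b4 →J1  (prefer integral on C3)
b3 →R1  (J1 needs exactly one f-in)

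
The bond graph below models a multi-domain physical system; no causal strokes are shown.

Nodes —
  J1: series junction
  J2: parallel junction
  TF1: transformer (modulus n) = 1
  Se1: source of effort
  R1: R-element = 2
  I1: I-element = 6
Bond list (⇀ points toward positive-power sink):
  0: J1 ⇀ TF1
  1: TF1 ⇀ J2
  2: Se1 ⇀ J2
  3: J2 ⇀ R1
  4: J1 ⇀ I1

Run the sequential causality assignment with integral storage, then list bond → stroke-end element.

#2 →J2  (Se1 (Se) sets effort on bond)
#1 →TF1  (J2: bond 2 brought effort, rest push out)
#3 →R1  (0-jn J2 has e-setter on 2)
#0 →J1  (TF TF1: opposite of bond 1)
#4 →I1  (J1: last free bond brings flow in)

b0 stroke→J1
b1 stroke→TF1
b2 stroke→J2
b3 stroke→R1
b4 stroke→I1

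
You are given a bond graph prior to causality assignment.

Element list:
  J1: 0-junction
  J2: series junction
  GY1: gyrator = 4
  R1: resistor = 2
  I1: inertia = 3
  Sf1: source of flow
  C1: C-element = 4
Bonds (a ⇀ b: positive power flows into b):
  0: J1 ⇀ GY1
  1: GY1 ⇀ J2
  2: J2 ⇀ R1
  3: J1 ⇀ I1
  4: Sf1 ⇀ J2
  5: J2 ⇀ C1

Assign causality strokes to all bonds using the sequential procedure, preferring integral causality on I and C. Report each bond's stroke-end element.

b0 |J1
b1 |J2
b2 |J2
b3 |I1
b4 |Sf1
b5 |J2

b4 →Sf1  (Sf1 (Sf) sets flow on bond)
b1 →J2  (J2 flow already set via bond 4)
b2 →J2  (J2: bond 4 brought flow, rest push out)
b5 →J2  (common-f at J2 fixed by 4)
b0 →J1  (GY1 both-in/both-out from 1)
b3 →I1  (common-e at J1 fixed by 0)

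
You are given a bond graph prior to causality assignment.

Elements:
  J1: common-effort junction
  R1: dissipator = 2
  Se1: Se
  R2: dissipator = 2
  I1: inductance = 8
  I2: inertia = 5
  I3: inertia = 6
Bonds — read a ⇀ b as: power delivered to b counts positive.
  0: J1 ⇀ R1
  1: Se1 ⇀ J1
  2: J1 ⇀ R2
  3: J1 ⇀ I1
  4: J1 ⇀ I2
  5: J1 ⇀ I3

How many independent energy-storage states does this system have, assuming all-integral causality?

#1 stroke→J1  (Se1 fixes effort; stroke away)
#0 stroke→R1  (common-e at J1 fixed by 1)
#2 stroke→R2  (0-jn J1 has e-setter on 1)
#3 stroke→I1  (0-jn J1 has e-setter on 1)
#4 stroke→I2  (0-jn J1 has e-setter on 1)
#5 stroke→I3  (common-e at J1 fixed by 1)

3  (I1, I2, I3 all integral)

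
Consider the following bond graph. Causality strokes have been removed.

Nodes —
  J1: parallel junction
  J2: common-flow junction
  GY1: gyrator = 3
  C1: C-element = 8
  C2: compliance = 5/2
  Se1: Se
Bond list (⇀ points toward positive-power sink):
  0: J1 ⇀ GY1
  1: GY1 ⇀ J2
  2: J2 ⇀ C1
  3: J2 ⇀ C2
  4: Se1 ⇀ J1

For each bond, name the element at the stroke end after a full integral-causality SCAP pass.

#4 stroke at J1  (Se1 fixes effort; stroke away)
#0 stroke at GY1  (common-e at J1 fixed by 4)
#1 stroke at GY1  (GY1 both-in/both-out from 0)
#2 stroke at J2  (common-f at J2 fixed by 1)
#3 stroke at J2  (J2 flow already set via bond 1)

β0 →GY1
β1 →GY1
β2 →J2
β3 →J2
β4 →J1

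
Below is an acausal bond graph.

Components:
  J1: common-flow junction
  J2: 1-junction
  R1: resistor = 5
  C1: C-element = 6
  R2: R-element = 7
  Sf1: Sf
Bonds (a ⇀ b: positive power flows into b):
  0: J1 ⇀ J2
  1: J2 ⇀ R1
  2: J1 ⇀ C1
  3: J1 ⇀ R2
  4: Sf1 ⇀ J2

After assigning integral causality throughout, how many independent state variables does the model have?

#4 stroke→Sf1  (Sf1 (Sf) sets flow on bond)
#0 stroke→J2  (J2 flow already set via bond 4)
#1 stroke→J2  (1-jn J2 has f-setter on 4)
#2 stroke→J1  (J1: bond 0 brought flow, rest push out)
#3 stroke→J1  (J1 flow already set via bond 0)

1  (C1 all integral)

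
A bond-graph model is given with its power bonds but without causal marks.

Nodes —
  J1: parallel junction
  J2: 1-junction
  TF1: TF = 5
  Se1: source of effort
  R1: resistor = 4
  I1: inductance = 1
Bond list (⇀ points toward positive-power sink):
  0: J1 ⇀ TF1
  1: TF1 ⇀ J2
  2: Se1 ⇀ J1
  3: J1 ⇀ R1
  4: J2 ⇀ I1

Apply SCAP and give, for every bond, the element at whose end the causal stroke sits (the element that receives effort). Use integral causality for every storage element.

#2 stroke→J1  (Se1 (Se) sets effort on bond)
#0 stroke→TF1  (J1 effort already set via bond 2)
#3 stroke→R1  (J1 effort already set via bond 2)
#1 stroke→J2  (TF1 one-in-one-out from 0)
#4 stroke→I1  (closing 1-jn rule on J2)

β0 stroke→TF1
β1 stroke→J2
β2 stroke→J1
β3 stroke→R1
β4 stroke→I1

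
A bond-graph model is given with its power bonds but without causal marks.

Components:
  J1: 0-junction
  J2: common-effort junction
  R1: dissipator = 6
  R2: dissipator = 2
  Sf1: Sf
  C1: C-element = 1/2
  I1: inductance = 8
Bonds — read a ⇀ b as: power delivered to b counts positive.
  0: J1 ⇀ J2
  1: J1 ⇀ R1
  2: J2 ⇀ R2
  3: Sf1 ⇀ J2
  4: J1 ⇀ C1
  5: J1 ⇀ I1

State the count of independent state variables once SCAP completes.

β3 stroke→Sf1  (Sf1 fixes flow; stroke at Sf1)
β4 stroke→J1  (C1 outputs effort q/C1)
β0 stroke→J2  (0-jn J1 has e-setter on 4)
β1 stroke→R1  (common-e at J1 fixed by 4)
β5 stroke→I1  (J1 effort already set via bond 4)
β2 stroke→R2  (J2: bond 0 brought effort, rest push out)

2  (C1, I1 all integral)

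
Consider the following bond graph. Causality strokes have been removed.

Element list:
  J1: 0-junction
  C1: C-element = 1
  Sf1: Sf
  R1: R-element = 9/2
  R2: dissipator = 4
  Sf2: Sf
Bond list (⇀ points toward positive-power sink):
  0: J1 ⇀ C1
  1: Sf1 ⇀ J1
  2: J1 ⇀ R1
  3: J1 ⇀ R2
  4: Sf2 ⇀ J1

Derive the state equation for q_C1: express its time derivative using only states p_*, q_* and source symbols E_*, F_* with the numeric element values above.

dq_C1/dt = F_Sf1 + F_Sf2 - 17*q_C1/36

#1 stroke→Sf1  (Sf1 (Sf) sets flow on bond)
#4 stroke→Sf2  (Sf2 (Sf) sets flow on bond)
#0 stroke→J1  (C1 outputs effort q/C1)
#2 stroke→R1  (0-jn J1 has e-setter on 0)
#3 stroke→R2  (0-jn J1 has e-setter on 0)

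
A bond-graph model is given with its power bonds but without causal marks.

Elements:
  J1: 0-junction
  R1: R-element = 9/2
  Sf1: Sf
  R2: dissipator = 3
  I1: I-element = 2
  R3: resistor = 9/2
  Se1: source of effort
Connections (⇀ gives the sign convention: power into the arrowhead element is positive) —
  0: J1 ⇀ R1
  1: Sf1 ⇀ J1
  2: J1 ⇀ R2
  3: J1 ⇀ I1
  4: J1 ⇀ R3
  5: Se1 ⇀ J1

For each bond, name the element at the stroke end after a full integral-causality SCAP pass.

b1 stroke→Sf1  (Sf1 (Sf) sets flow on bond)
b5 stroke→J1  (Se1 (Se) sets effort on bond)
b0 stroke→R1  (J1: bond 5 brought effort, rest push out)
b2 stroke→R2  (J1 effort already set via bond 5)
b3 stroke→I1  (J1 effort already set via bond 5)
b4 stroke→R3  (J1 effort already set via bond 5)

bond 0 |R1
bond 1 |Sf1
bond 2 |R2
bond 3 |I1
bond 4 |R3
bond 5 |J1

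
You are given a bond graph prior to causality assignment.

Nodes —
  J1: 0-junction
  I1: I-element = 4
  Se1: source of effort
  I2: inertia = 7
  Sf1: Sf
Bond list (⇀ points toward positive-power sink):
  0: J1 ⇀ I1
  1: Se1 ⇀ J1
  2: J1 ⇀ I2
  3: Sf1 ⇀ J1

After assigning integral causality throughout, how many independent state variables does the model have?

bond 1 |J1  (Se1 (Se) sets effort on bond)
bond 3 |Sf1  (Sf1 (Sf) sets flow on bond)
bond 0 |I1  (common-e at J1 fixed by 1)
bond 2 |I2  (common-e at J1 fixed by 1)

2  (I1, I2 all integral)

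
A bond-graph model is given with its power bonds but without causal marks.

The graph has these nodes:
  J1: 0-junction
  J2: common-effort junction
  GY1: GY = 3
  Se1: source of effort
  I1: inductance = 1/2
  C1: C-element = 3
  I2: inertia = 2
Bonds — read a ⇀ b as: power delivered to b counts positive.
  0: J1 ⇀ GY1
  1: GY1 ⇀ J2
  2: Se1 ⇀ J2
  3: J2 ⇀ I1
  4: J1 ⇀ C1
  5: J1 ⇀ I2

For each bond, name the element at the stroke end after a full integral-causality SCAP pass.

bond 0 →GY1
bond 1 →GY1
bond 2 →J2
bond 3 →I1
bond 4 →J1
bond 5 →I2

#2 stroke→J2  (source Se1 imposes e)
#1 stroke→GY1  (J2: bond 2 brought effort, rest push out)
#3 stroke→I1  (J2: bond 2 brought effort, rest push out)
#0 stroke→GY1  (GY1: gyrator matches bond 1)
#4 stroke→J1  (C1 outputs effort q/C1)
#5 stroke→I2  (J1 effort already set via bond 4)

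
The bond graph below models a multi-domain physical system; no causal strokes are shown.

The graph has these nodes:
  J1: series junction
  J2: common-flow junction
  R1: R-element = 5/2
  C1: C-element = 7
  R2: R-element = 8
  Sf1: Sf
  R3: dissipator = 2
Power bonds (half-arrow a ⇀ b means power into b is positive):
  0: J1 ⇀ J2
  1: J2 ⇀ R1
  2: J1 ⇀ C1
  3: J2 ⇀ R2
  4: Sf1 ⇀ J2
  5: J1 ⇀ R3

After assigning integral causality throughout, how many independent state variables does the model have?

bond 4 →Sf1  (source Sf1 imposes f)
bond 0 →J2  (common-f at J2 fixed by 4)
bond 1 →J2  (J2: bond 4 brought flow, rest push out)
bond 3 →J2  (1-jn J2 has f-setter on 4)
bond 2 →J1  (J1 flow already set via bond 0)
bond 5 →J1  (J1: bond 0 brought flow, rest push out)

1  (C1 all integral)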